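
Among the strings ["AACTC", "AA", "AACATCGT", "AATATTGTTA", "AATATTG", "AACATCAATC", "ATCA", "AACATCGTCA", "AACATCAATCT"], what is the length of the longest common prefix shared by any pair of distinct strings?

Equivalently: take the maximum, over all pairs, of their longest common prefix length.
"AACATCAATC" and "AACATCAATCT" agree on "AACATCAATC" (10 characters) before diverging; nothing deeper is shared.
Longest shared-prefix length: 10

10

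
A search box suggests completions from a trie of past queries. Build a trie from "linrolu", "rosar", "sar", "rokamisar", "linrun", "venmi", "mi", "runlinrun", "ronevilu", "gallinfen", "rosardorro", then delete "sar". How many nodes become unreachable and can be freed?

Walk "sar" from the leaf back toward the root, removing each node that no remaining word uses.
No other word shares any prefix with "sar", so all 3 of its nodes go.
Nodes removed: 3

3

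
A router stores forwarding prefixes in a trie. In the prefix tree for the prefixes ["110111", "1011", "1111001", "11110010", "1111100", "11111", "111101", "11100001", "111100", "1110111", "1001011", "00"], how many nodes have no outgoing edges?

9

Leaves are exactly the stored words that no other stored word extends.
Those words: "00", "1001011", "1011", "110111", "11100001", "1110111", "11110010", "111101", "1111100"
Leaf count: 9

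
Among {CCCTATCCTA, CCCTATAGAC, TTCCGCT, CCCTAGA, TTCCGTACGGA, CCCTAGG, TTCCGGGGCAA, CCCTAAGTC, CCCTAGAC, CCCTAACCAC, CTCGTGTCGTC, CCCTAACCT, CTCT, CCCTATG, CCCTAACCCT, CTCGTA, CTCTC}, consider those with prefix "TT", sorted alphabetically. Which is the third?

Filter for "TT…" and sort: "TTCCGCT", "TTCCGGGGCAA", "TTCCGTACGGA"
Position 3: TTCCGTACGGA

TTCCGTACGGA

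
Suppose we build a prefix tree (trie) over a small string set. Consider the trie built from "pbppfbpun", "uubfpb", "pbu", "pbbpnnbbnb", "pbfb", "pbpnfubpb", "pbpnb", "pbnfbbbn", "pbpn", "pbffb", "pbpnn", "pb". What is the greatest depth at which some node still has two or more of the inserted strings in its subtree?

4

Look for the deepest trie node that still has at least two words in its subtree.
"pbpn" and "pbpnb" agree on "pbpn" (4 characters) before diverging; nothing deeper is shared.
Longest shared-prefix length: 4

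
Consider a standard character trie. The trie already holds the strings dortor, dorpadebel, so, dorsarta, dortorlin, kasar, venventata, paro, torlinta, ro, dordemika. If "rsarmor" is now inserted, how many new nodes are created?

6

"r" is already a path in the trie; the remaining "sarmor" must be added.
New nodes needed: |"rsarmor"| − 1 = 7 − 1 = 6.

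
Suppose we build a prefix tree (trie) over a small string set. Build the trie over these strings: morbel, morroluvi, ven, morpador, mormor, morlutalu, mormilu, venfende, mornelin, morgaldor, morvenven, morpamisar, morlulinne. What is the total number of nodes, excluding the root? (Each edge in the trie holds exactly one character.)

Trace insertions, counting only characters that open a new branch:
  "morbel" → 6 new (m, o, r, b, e, l)
  "morroluvi" → prefix "mor" already present; 6 new (r, o, l, u, v, i)
  "ven" → 3 new (v, e, n)
  "morpador" → prefix "mor" already present; 5 new (p, a, d, o, r)
  "mormor" → prefix "mor" already present; 3 new (m, o, r)
  "morlutalu" → prefix "mor" already present; 6 new (l, u, t, a, l, u)
  "mormilu" → prefix "morm" already present; 3 new (i, l, u)
  "venfende" → prefix "ven" already present; 5 new (f, e, n, d, e)
  "mornelin" → prefix "mor" already present; 5 new (n, e, l, i, n)
  "morgaldor" → prefix "mor" already present; 6 new (g, a, l, d, o, r)
  "morvenven" → prefix "mor" already present; 6 new (v, e, n, v, e, n)
  "morpamisar" → prefix "morpa" already present; 5 new (m, i, s, a, r)
  "morlulinne" → prefix "morlu" already present; 5 new (l, i, n, n, e)
Total nodes = 6 + 6 + 3 + 5 + 3 + 6 + 3 + 5 + 5 + 6 + 6 + 5 + 5 = 64

64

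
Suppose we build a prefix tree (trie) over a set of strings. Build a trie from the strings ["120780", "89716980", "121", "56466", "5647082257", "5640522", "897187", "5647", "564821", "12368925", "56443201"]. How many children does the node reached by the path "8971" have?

The children of the "8971" node are the distinct next characters among strings starting with "8971".
Characters that immediately follow "8971" among the stored strings: {6, 8}.
That node has 2 child edges.

2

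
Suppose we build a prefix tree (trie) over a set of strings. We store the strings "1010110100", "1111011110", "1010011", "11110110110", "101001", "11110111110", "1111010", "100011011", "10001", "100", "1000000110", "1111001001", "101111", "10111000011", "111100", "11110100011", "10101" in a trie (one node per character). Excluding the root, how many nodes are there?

60

Insert word by word; a character creates a node only if that edge doesn't already exist:
  "1010110100" → 10 new (1, 0, 1, 0, 1, 1, 0, 1, 0, 0)
  "1111011110" → prefix "1" already present; 9 new (1, 1, 1, 0, 1, 1, 1, 1, 0)
  "1010011" → prefix "1010" already present; 3 new (0, 1, 1)
  "11110110110" → prefix "1111011" already present; 4 new (0, 1, 1, 0)
  "101001" → prefix "101001" already present; 0 new (none)
  "11110111110" → prefix "111101111" already present; 2 new (1, 0)
  "1111010" → prefix "111101" already present; 1 new (0)
  "100011011" → prefix "10" already present; 7 new (0, 0, 1, 1, 0, 1, 1)
  "10001" → prefix "10001" already present; 0 new (none)
  "100" → prefix "100" already present; 0 new (none)
  "1000000110" → prefix "1000" already present; 6 new (0, 0, 0, 1, 1, 0)
  "1111001001" → prefix "11110" already present; 5 new (0, 1, 0, 0, 1)
  "101111" → prefix "101" already present; 3 new (1, 1, 1)
  "10111000011" → prefix "10111" already present; 6 new (0, 0, 0, 0, 1, 1)
  "111100" → prefix "111100" already present; 0 new (none)
  "11110100011" → prefix "1111010" already present; 4 new (0, 0, 1, 1)
  "10101" → prefix "10101" already present; 0 new (none)
Total nodes = 10 + 9 + 3 + 4 + 0 + 2 + 1 + 7 + 0 + 0 + 6 + 5 + 3 + 6 + 0 + 4 + 0 = 60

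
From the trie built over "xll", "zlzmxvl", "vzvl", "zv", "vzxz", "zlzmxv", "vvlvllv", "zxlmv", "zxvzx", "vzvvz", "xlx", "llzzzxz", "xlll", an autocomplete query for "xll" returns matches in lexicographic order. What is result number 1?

Words with prefix "xll", in lexicographic order: "xll", "xlll"
Position 1: xll

xll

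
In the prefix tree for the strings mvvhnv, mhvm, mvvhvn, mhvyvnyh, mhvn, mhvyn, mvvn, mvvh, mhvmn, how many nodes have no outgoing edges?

7

Leaves are exactly the stored words that no other stored word extends.
Those words: "mhvmn", "mhvn", "mhvyn", "mhvyvnyh", "mvvhnv", "mvvhvn", "mvvn"
Leaf count: 7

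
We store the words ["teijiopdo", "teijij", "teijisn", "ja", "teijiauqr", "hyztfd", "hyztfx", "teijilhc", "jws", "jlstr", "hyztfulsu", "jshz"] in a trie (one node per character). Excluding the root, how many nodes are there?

41

Count nodes per top-level branch (shared prefixes stored once):
  'h'-branch (hyztfd, hyztfulsu, hyztfx): 11 nodes
  'j'-branch (ja, jlstr, jshz, jws): 11 nodes
  't'-branch (teijiauqr, teijij, teijilhc, teijiopdo, teijisn): 19 nodes
Sum: 41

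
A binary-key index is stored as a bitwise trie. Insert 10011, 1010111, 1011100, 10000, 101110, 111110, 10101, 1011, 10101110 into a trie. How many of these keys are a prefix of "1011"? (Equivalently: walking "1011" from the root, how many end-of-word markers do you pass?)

Traverse "1011" character by character; count nodes along the way that are marked as word ends.
Prefixes of the query that are stored words: "1011"
Count: 1

1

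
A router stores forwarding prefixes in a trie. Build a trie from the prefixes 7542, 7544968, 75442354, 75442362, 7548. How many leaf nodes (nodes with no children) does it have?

Leaves are exactly the stored words that no other stored word extends.
Those words: "7542", "75442354", "75442362", "7544968", "7548"
Leaf count: 5

5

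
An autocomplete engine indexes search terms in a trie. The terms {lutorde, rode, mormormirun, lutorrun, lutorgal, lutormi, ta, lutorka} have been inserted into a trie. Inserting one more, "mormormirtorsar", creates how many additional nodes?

6

"mormormir" is already a path in the trie; the remaining "torsar" must be added.
So 15 − 9 = 6 new nodes.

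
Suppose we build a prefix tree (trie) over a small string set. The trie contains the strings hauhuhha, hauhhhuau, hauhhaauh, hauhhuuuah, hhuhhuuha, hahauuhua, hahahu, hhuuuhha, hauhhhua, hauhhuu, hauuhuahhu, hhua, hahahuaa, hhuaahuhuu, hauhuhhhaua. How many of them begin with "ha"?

11

Walk to "ha"; the words in its subtree are exactly those with that prefix.
Matches: "hahahu", "hahahuaa", "hahauuhua", "hauhhaauh", "hauhhhua", "hauhhhuau", "hauhhuu", "hauhhuuuah", "hauhuhha", "hauhuhhhaua", "hauuhuahhu"
Count: 11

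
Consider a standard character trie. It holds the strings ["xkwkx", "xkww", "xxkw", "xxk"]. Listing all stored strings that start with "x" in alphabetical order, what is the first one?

xkwkx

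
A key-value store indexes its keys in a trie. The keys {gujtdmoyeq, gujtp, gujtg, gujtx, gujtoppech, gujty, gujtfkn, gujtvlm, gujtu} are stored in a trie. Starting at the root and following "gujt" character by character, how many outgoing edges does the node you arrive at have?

The children of the "gujt" node are the distinct next characters among strings starting with "gujt".
Distinct next characters after "gujt": d, f, g, o, p, u, v, x, y.
That node has 9 child edges.

9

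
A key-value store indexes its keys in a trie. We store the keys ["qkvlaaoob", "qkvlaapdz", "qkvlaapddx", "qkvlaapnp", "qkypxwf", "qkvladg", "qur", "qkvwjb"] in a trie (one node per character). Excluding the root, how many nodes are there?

28

Trace insertions, counting only characters that open a new branch:
  "qkvlaaoob" → 9 new (q, k, v, l, a, a, o, o, b)
  "qkvlaapdz" → prefix "qkvlaa" already present; 3 new (p, d, z)
  "qkvlaapddx" → prefix "qkvlaapd" already present; 2 new (d, x)
  "qkvlaapnp" → prefix "qkvlaap" already present; 2 new (n, p)
  "qkypxwf" → prefix "qk" already present; 5 new (y, p, x, w, f)
  "qkvladg" → prefix "qkvla" already present; 2 new (d, g)
  "qur" → prefix "q" already present; 2 new (u, r)
  "qkvwjb" → prefix "qkv" already present; 3 new (w, j, b)
Total nodes = 9 + 3 + 2 + 2 + 5 + 2 + 2 + 3 = 28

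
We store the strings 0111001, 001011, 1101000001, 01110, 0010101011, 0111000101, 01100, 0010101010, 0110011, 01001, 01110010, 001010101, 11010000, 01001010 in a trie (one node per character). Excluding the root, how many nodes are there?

Trace insertions, counting only characters that open a new branch:
  "0111001" → 7 new (0, 1, 1, 1, 0, 0, 1)
  "001011" → prefix "0" already present; 5 new (0, 1, 0, 1, 1)
  "1101000001" → 10 new (1, 1, 0, 1, 0, 0, 0, 0, 0, 1)
  "01110" → prefix "01110" already present; 0 new (none)
  "0010101011" → prefix "00101" already present; 5 new (0, 1, 0, 1, 1)
  "0111000101" → prefix "011100" already present; 4 new (0, 1, 0, 1)
  "01100" → prefix "011" already present; 2 new (0, 0)
  "0010101010" → prefix "001010101" already present; 1 new (0)
  "0110011" → prefix "01100" already present; 2 new (1, 1)
  "01001" → prefix "01" already present; 3 new (0, 0, 1)
  "01110010" → prefix "0111001" already present; 1 new (0)
  "001010101" → prefix "001010101" already present; 0 new (none)
  "11010000" → prefix "11010000" already present; 0 new (none)
  "01001010" → prefix "01001" already present; 3 new (0, 1, 0)
Total nodes = 7 + 5 + 10 + 0 + 5 + 4 + 2 + 1 + 2 + 3 + 1 + 0 + 0 + 3 = 43

43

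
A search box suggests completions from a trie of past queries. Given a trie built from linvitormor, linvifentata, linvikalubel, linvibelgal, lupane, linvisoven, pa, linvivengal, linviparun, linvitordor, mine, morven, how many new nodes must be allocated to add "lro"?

2

The longest prefix of "lro" already in the trie is "l" (length 1).
Each of the 2 remaining characters creates one node.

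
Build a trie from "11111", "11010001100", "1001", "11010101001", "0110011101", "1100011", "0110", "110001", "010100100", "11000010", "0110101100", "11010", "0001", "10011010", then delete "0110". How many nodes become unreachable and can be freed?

0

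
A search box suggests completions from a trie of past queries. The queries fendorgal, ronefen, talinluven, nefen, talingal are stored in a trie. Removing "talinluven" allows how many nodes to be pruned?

A node on "talinluven"'s path can go only if nothing else ends at it or branches off below it.
The suffix "luven" (5 nodes) is used only by "talinluven"; the node for "talin" still has the child "g", so pruning stops there.
Nodes removed: 5

5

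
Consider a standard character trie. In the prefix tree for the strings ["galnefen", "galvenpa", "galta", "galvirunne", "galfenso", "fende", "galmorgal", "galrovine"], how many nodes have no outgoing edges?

Leaves are exactly the stored words that no other stored word extends.
Those words: "fende", "galfenso", "galmorgal", "galnefen", "galrovine", "galta", "galvenpa", "galvirunne"
Leaf count: 8

8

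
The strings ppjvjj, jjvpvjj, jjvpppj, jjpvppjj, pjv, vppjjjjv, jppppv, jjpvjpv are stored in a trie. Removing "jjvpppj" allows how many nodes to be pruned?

3

Walk "jjvpppj" from the leaf back toward the root, removing each node that no remaining word uses.
The suffix "ppj" (3 nodes) is used only by "jjvpppj"; the node for "jjvp" still has the child "v", so pruning stops there.
Nodes removed: 3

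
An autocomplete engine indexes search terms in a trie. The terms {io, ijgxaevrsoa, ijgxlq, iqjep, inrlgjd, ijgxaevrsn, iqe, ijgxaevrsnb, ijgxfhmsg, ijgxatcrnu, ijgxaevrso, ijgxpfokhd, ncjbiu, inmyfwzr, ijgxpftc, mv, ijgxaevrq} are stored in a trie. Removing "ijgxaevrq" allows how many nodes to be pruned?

1

A node on "ijgxaevrq"'s path can go only if nothing else ends at it or branches off below it.
The suffix "q" (1 node) is used only by "ijgxaevrq"; the node for "ijgxaevr" still has the child "s", so pruning stops there.
Nodes removed: 1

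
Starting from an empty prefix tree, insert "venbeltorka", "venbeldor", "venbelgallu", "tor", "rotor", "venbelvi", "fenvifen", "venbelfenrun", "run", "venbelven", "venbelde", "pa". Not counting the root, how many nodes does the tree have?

50

For each word, the new-node count is its length minus the longest prefix already in the trie:
  "venbeltorka" → 11 new (v, e, n, b, e, l, t, o, r, k, a)
  "venbeldor" → prefix "venbel" already present; 3 new (d, o, r)
  "venbelgallu" → prefix "venbel" already present; 5 new (g, a, l, l, u)
  "tor" → 3 new (t, o, r)
  "rotor" → 5 new (r, o, t, o, r)
  "venbelvi" → prefix "venbel" already present; 2 new (v, i)
  "fenvifen" → 8 new (f, e, n, v, i, f, e, n)
  "venbelfenrun" → prefix "venbel" already present; 6 new (f, e, n, r, u, n)
  "run" → prefix "r" already present; 2 new (u, n)
  "venbelven" → prefix "venbelv" already present; 2 new (e, n)
  "venbelde" → prefix "venbeld" already present; 1 new (e)
  "pa" → 2 new (p, a)
Total nodes = 11 + 3 + 5 + 3 + 5 + 2 + 8 + 6 + 2 + 2 + 1 + 2 = 50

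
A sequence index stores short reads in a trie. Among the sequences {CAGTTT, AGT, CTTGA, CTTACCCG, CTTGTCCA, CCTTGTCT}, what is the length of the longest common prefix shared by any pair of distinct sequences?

Look for the deepest trie node that still has at least two words in its subtree.
"CTTGA" and "CTTGTCCA" agree on "CTTG" (4 characters) before diverging; nothing deeper is shared.
Longest shared-prefix length: 4

4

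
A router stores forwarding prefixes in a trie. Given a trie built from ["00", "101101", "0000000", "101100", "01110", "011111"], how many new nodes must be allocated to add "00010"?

Walking "00010" from the root, the first 3 characters ("000") follow existing edges; "1" is the first miss.
Each of the 2 remaining characters creates one node.

2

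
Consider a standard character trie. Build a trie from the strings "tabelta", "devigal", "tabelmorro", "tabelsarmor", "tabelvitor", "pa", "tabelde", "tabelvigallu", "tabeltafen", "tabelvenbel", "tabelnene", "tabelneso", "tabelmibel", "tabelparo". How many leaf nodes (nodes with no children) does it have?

Leaves are exactly the stored words that no other stored word extends.
Those words: "devigal", "pa", "tabelde", "tabelmibel", "tabelmorro", "tabelnene", "tabelneso", "tabelparo", "tabelsarmor", "tabeltafen", "tabelvenbel", "tabelvigallu", "tabelvitor"
Leaf count: 13

13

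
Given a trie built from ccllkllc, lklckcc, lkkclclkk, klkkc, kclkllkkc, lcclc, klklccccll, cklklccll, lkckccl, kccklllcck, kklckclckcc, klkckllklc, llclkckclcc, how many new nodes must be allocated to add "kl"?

"kl" is already a full path in the trie; only an end-marker is added.
No new nodes are needed: 0.

0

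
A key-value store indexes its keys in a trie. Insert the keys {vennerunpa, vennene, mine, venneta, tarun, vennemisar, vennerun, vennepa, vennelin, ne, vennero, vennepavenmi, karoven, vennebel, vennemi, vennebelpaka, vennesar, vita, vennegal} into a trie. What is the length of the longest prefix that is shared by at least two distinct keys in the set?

8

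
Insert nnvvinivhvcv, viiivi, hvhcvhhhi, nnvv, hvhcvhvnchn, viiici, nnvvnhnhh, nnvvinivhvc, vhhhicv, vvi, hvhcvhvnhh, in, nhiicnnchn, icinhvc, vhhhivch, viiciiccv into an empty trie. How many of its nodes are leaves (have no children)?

14

Leaves are exactly the stored words that no other stored word extends.
Those words: "hvhcvhhhi", "hvhcvhvnchn", "hvhcvhvnhh", "icinhvc", "in", "nhiicnnchn", "nnvvinivhvcv", "nnvvnhnhh", "vhhhicv", "vhhhivch", "viiciiccv", "viiici", "viiivi", "vvi"
Leaf count: 14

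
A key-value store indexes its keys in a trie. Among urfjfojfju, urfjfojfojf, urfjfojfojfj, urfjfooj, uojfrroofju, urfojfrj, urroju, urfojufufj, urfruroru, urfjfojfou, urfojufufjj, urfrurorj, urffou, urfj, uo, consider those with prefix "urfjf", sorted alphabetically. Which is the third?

urfjfojfojfj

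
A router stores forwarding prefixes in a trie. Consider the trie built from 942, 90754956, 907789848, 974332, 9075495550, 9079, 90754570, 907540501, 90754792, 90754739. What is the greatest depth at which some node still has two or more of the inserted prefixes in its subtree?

7

Look for the deepest trie node that still has at least two words in its subtree.
e.g. "9075495550" and "90754956" share the prefix "9075495" of length 7; no pair shares a longer one.
Longest shared-prefix length: 7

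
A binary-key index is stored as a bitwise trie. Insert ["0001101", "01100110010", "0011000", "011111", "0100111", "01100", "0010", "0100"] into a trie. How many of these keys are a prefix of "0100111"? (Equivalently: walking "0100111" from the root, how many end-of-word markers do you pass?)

Walk "0100111" from the root; an end-of-word marker is hit whenever a stored word is a prefix of "0100111".
Prefixes of the query that are stored words: "0100", "0100111"
Count: 2

2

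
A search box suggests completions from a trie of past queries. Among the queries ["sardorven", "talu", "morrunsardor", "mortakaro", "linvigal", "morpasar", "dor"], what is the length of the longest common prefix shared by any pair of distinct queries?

Equivalently: take the maximum, over all pairs, of their longest common prefix length.
"morpasar" and "morrunsardor" agree on "mor" (3 characters) before diverging; nothing deeper is shared.
Longest shared-prefix length: 3

3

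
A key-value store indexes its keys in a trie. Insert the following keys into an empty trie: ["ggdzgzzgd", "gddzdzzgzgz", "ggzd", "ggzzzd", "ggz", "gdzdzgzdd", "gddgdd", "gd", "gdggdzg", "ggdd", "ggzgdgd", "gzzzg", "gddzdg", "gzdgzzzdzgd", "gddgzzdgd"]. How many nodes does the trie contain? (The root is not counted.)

63

Count nodes per top-level branch (shared prefixes stored once):
  'g'-branch (gd, gddgdd, gddgzzdgd, gddzdg, gddzdzzgzgz, gdggdzg, gdzdzgzdd, ggdd, ggdzgzzgd, ggz, ggzd, ggzgdgd, ggzzzd, gzdgzzzdzgd, gzzzg): 63 nodes
Sum: 63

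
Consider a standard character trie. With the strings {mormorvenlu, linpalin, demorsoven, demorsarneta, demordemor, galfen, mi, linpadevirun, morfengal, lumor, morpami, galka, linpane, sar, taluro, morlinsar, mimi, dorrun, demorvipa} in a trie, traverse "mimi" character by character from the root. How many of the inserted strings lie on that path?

Traverse "mimi" character by character; count nodes along the way that are marked as word ends.
Prefixes of the query that are stored words: "mi", "mimi"
Count: 2

2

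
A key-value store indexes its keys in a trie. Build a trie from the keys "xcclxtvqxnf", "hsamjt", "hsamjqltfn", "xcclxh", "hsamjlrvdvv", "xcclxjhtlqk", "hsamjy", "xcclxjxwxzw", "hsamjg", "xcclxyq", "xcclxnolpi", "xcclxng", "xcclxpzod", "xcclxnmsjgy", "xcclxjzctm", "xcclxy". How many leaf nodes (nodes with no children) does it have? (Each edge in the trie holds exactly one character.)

15

A leaf is a node with no children — equivalently, the end of a word that is not a proper prefix of any other stored word.
Those words: "hsamjg", "hsamjlrvdvv", "hsamjqltfn", "hsamjt", "hsamjy", "xcclxh", "xcclxjhtlqk", "xcclxjxwxzw", "xcclxjzctm", "xcclxng", "xcclxnmsjgy", "xcclxnolpi", "xcclxpzod", "xcclxtvqxnf", "xcclxyq"
Leaf count: 15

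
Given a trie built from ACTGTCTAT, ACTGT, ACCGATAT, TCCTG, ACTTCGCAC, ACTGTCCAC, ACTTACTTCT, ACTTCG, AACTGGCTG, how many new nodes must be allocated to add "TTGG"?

3

Walking "TTGG" from the root, the first 1 characters ("T") follow existing edges; "T" is the first miss.
Each of the 3 remaining characters creates one node.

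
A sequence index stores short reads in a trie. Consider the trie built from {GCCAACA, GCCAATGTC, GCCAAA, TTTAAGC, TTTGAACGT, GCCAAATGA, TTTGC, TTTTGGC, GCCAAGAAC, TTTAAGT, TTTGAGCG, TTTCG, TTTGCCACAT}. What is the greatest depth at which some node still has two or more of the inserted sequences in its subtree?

6

The deepest shared node is where two words last agree before diverging.
e.g. "GCCAAA" and "GCCAAATGA" share the prefix "GCCAAA" of length 6; no pair shares a longer one.
Longest shared-prefix length: 6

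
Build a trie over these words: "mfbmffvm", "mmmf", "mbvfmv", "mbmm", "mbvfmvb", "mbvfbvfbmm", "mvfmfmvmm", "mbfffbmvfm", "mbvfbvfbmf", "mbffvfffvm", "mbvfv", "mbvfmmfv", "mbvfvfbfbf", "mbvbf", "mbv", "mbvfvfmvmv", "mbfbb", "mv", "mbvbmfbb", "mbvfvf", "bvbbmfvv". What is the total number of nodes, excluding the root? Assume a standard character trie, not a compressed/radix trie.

Insert word by word; a character creates a node only if that edge doesn't already exist:
  "mfbmffvm" → 8 new (m, f, b, m, f, f, v, m)
  "mmmf" → prefix "m" already present; 3 new (m, m, f)
  "mbvfmv" → prefix "m" already present; 5 new (b, v, f, m, v)
  "mbmm" → prefix "mb" already present; 2 new (m, m)
  "mbvfmvb" → prefix "mbvfmv" already present; 1 new (b)
  "mbvfbvfbmm" → prefix "mbvf" already present; 6 new (b, v, f, b, m, m)
  "mvfmfmvmm" → prefix "m" already present; 8 new (v, f, m, f, m, v, m, m)
  "mbfffbmvfm" → prefix "mb" already present; 8 new (f, f, f, b, m, v, f, m)
  "mbvfbvfbmf" → prefix "mbvfbvfbm" already present; 1 new (f)
  "mbffvfffvm" → prefix "mbff" already present; 6 new (v, f, f, f, v, m)
  "mbvfv" → prefix "mbvf" already present; 1 new (v)
  "mbvfmmfv" → prefix "mbvfm" already present; 3 new (m, f, v)
  "mbvfvfbfbf" → prefix "mbvfv" already present; 5 new (f, b, f, b, f)
  "mbvbf" → prefix "mbv" already present; 2 new (b, f)
  "mbv" → prefix "mbv" already present; 0 new (none)
  "mbvfvfmvmv" → prefix "mbvfvf" already present; 4 new (m, v, m, v)
  "mbfbb" → prefix "mbf" already present; 2 new (b, b)
  "mv" → prefix "mv" already present; 0 new (none)
  "mbvbmfbb" → prefix "mbvb" already present; 4 new (m, f, b, b)
  "mbvfvf" → prefix "mbvfvf" already present; 0 new (none)
  "bvbbmfvv" → 8 new (b, v, b, b, m, f, v, v)
Total nodes = 8 + 3 + 5 + 2 + 1 + 6 + 8 + 8 + 1 + 6 + 1 + 3 + 5 + 2 + 0 + 4 + 2 + 0 + 4 + 0 + 8 = 77

77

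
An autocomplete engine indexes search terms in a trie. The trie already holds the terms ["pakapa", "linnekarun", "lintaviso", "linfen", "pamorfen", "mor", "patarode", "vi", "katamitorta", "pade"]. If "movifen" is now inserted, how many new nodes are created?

5

Walking "movifen" from the root, the first 2 characters ("mo") follow existing edges; "v" is the first miss.
New nodes needed: |"movifen"| − 2 = 7 − 2 = 5.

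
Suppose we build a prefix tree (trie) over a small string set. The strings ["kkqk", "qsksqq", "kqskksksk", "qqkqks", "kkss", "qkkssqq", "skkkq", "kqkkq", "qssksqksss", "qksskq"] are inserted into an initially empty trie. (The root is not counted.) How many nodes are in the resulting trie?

51

Insert word by word; a character creates a node only if that edge doesn't already exist:
  "kkqk" → 4 new (k, k, q, k)
  "qsksqq" → 6 new (q, s, k, s, q, q)
  "kqskksksk" → prefix "k" already present; 8 new (q, s, k, k, s, k, s, k)
  "qqkqks" → prefix "q" already present; 5 new (q, k, q, k, s)
  "kkss" → prefix "kk" already present; 2 new (s, s)
  "qkkssqq" → prefix "q" already present; 6 new (k, k, s, s, q, q)
  "skkkq" → 5 new (s, k, k, k, q)
  "kqkkq" → prefix "kq" already present; 3 new (k, k, q)
  "qssksqksss" → prefix "qs" already present; 8 new (s, k, s, q, k, s, s, s)
  "qksskq" → prefix "qk" already present; 4 new (s, s, k, q)
Total nodes = 4 + 6 + 8 + 5 + 2 + 6 + 5 + 3 + 8 + 4 = 51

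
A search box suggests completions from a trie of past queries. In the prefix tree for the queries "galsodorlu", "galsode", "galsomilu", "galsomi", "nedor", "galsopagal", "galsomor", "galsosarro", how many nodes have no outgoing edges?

Leaves are exactly the stored words that no other stored word extends.
Those words: "galsode", "galsodorlu", "galsomilu", "galsomor", "galsopagal", "galsosarro", "nedor"
Leaf count: 7

7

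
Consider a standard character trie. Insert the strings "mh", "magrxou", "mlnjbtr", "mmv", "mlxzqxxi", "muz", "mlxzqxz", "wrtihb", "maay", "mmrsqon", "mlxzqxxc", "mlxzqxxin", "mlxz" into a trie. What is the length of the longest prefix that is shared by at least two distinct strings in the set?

Equivalently: take the maximum, over all pairs, of their longest common prefix length.
e.g. "mlxzqxxi" and "mlxzqxxin" share the prefix "mlxzqxxi" of length 8; no pair shares a longer one.
Longest shared-prefix length: 8

8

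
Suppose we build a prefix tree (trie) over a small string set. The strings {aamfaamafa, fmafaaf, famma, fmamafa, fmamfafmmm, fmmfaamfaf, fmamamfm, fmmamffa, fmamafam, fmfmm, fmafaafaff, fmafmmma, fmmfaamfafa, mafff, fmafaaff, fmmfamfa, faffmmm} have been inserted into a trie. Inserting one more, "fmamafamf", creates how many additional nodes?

1

Walking "fmamafamf" from the root, the first 8 characters ("fmamafam") follow existing edges; "f" is the first miss.
Each of the 1 remaining characters creates one node.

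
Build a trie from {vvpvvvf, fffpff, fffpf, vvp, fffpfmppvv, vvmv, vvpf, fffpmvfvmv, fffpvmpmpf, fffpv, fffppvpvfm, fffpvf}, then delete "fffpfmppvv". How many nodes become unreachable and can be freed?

A node on "fffpfmppvv"'s path can go only if nothing else ends at it or branches off below it.
The suffix "mppvv" (5 nodes) is used only by "fffpfmppvv"; the node for "fffpf" still has the child "f", so pruning stops there.
Nodes removed: 5

5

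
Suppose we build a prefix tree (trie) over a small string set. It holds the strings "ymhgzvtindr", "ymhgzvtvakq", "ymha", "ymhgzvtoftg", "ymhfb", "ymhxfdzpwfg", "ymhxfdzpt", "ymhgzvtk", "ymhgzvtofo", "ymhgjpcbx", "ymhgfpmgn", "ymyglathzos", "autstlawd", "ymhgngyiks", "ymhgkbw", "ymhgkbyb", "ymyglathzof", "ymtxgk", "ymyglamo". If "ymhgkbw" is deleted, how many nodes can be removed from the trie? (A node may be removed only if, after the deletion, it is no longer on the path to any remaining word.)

A node on "ymhgkbw"'s path can go only if nothing else ends at it or branches off below it.
The suffix "w" (1 node) is used only by "ymhgkbw"; the node for "ymhgkb" still has the child "y", so pruning stops there.
Nodes removed: 1

1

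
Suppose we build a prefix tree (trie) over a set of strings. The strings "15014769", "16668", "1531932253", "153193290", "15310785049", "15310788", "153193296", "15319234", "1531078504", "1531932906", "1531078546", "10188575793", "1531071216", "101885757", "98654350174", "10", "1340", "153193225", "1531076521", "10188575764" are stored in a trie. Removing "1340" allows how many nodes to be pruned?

3

After clearing the end-marker at "1340", prune upward until reaching a node still needed by another word.
The suffix "340" (3 nodes) is used only by "1340"; the node for "1" still has the child "5", so pruning stops there.
Nodes removed: 3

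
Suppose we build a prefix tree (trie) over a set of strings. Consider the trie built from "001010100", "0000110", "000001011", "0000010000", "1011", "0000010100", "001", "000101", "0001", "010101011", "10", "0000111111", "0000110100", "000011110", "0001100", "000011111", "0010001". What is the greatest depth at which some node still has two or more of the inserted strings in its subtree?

Look for the deepest trie node that still has at least two words in its subtree.
"000011111" and "0000111111" agree on "000011111" (9 characters) before diverging; nothing deeper is shared.
Longest shared-prefix length: 9

9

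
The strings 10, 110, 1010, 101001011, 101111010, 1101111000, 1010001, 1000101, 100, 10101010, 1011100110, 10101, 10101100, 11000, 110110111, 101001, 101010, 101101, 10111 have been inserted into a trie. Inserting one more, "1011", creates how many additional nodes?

"1011" is already a full path in the trie; only an end-marker is added.
No new nodes are needed: 0.

0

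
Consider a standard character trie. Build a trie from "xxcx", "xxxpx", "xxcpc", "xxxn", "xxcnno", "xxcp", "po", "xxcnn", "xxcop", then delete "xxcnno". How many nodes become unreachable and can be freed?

1

After clearing the end-marker at "xxcnno", prune upward until reaching a node still needed by another word.
The suffix "o" (1 node) is used only by "xxcnno"; "xxcnn" is itself a stored word, so pruning stops there.
Nodes removed: 1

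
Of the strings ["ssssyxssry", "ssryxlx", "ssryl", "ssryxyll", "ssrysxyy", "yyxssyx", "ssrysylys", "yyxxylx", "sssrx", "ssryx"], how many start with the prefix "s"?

8

Traverse to the node for "s", then collect every word in that subtree.
Words under "s": ssryl, ssrysxyy, ssrysylys, ssryx, ssryxlx, ssryxyll, sssrx, ssssyxssry
Count: 8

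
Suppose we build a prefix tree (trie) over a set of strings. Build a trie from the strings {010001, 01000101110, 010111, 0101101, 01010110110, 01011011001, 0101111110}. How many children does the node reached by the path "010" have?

2

The children of the "010" node are the distinct next characters among strings starting with "010".
Characters that immediately follow "010" among the stored strings: {0, 1}.
That node has 2 child edges.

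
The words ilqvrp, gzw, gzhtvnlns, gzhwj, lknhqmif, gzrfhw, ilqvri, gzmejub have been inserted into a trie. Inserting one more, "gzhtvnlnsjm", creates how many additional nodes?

2

The longest prefix of "gzhtvnlnsjm" already in the trie is "gzhtvnlns" (length 9).
New nodes needed: |"gzhtvnlnsjm"| − 9 = 11 − 9 = 2.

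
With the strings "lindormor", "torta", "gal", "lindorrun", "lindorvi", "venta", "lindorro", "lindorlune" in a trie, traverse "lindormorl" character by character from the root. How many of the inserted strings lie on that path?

Walk "lindormorl" from the root; an end-of-word marker is hit whenever a stored word is a prefix of "lindormorl".
Prefixes of the query that are stored words: "lindormor"
Count: 1

1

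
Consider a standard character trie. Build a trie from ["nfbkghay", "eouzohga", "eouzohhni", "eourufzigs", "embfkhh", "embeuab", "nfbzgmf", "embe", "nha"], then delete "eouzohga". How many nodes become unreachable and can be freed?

2

Walk "eouzohga" from the leaf back toward the root, removing each node that no remaining word uses.
The suffix "ga" (2 nodes) is used only by "eouzohga"; the node for "eouzoh" still has the child "h", so pruning stops there.
Nodes removed: 2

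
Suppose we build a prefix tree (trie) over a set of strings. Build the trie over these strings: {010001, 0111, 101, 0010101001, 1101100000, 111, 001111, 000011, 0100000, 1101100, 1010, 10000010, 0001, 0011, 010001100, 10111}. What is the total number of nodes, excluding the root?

Trace insertions, counting only characters that open a new branch:
  "010001" → 6 new (0, 1, 0, 0, 0, 1)
  "0111" → prefix "01" already present; 2 new (1, 1)
  "101" → 3 new (1, 0, 1)
  "0010101001" → prefix "0" already present; 9 new (0, 1, 0, 1, 0, 1, 0, 0, 1)
  "1101100000" → prefix "1" already present; 9 new (1, 0, 1, 1, 0, 0, 0, 0, 0)
  "111" → prefix "11" already present; 1 new (1)
  "001111" → prefix "001" already present; 3 new (1, 1, 1)
  "000011" → prefix "00" already present; 4 new (0, 0, 1, 1)
  "0100000" → prefix "01000" already present; 2 new (0, 0)
  "1101100" → prefix "1101100" already present; 0 new (none)
  "1010" → prefix "101" already present; 1 new (0)
  "10000010" → prefix "10" already present; 6 new (0, 0, 0, 0, 1, 0)
  "0001" → prefix "000" already present; 1 new (1)
  "0011" → prefix "0011" already present; 0 new (none)
  "010001100" → prefix "010001" already present; 3 new (1, 0, 0)
  "10111" → prefix "101" already present; 2 new (1, 1)
Total nodes = 6 + 2 + 3 + 9 + 9 + 1 + 3 + 4 + 2 + 0 + 1 + 6 + 1 + 0 + 3 + 2 = 52

52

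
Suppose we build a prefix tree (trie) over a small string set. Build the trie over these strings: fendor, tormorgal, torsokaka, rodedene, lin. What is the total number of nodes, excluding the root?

32

Count nodes per top-level branch (shared prefixes stored once):
  'f'-branch (fendor): 6 nodes
  'l'-branch (lin): 3 nodes
  'r'-branch (rodedene): 8 nodes
  't'-branch (tormorgal, torsokaka): 15 nodes
Sum: 32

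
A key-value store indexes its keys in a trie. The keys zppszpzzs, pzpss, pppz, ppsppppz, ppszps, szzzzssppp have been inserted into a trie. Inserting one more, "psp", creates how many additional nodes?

2

"p" is already a path in the trie; the remaining "sp" must be added.
New nodes needed: |"psp"| − 1 = 3 − 1 = 2.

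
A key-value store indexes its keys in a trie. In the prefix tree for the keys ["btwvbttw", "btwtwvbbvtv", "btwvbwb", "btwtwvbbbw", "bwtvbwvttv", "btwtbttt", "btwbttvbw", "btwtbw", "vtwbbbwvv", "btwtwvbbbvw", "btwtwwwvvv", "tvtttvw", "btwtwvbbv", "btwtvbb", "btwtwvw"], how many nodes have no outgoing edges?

A leaf is a node with no children — equivalently, the end of a word that is not a proper prefix of any other stored word.
Those words: "btwbttvbw", "btwtbttt", "btwtbw", "btwtvbb", "btwtwvbbbvw", "btwtwvbbbw", "btwtwvbbvtv", "btwtwvw", "btwtwwwvvv", "btwvbttw", "btwvbwb", "bwtvbwvttv", "tvtttvw", "vtwbbbwvv"
Leaf count: 14

14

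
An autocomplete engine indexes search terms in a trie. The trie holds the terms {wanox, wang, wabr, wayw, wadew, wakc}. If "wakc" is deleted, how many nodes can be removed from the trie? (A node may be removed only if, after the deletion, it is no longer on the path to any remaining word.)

2

A node on "wakc"'s path can go only if nothing else ends at it or branches off below it.
The suffix "kc" (2 nodes) is used only by "wakc"; the node for "wa" still has the child "n", so pruning stops there.
Nodes removed: 2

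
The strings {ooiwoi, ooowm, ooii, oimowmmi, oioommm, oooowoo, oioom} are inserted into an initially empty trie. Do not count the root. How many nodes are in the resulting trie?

Trie structure (* marks end of a word):
(root)
└─ o
   ├─ i
   │  ├─ m
   │  │  └─ o
   │  │     └─ w
   │  │        └─ m
   │  │           └─ m
   │  │              └─ i *
   │  └─ o
   │     └─ o
   │        └─ m *
   │           └─ m
   │              └─ m *
   └─ o
      ├─ i
      │  ├─ i *
      │  └─ w
      │     └─ o
      │        └─ i *
      └─ o
         ├─ o
         │  └─ w
         │     └─ o
         │        └─ o *
         └─ w
            └─ m *
Counting every labelled node above: 26.

26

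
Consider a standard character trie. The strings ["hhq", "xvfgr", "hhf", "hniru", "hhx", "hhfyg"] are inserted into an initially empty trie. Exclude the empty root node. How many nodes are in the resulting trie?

Insert word by word; a character creates a node only if that edge doesn't already exist:
  "hhq" → 3 new (h, h, q)
  "xvfgr" → 5 new (x, v, f, g, r)
  "hhf" → prefix "hh" already present; 1 new (f)
  "hniru" → prefix "h" already present; 4 new (n, i, r, u)
  "hhx" → prefix "hh" already present; 1 new (x)
  "hhfyg" → prefix "hhf" already present; 2 new (y, g)
Total nodes = 3 + 5 + 1 + 4 + 1 + 2 = 16

16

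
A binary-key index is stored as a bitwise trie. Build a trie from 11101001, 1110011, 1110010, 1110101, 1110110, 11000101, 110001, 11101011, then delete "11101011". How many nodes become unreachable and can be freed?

Walk "11101011" from the leaf back toward the root, removing each node that no remaining word uses.
The suffix "1" (1 node) is used only by "11101011"; "1110101" is itself a stored word, so pruning stops there.
Nodes removed: 1

1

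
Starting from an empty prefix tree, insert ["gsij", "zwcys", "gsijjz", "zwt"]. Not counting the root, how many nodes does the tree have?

Trie structure (* marks end of a word):
(root)
├─ g
│  └─ s
│     └─ i
│        └─ j *
│           └─ j
│              └─ z *
└─ z
   └─ w
      ├─ c
      │  └─ y
      │     └─ s *
      └─ t *
Counting every labelled node above: 12.

12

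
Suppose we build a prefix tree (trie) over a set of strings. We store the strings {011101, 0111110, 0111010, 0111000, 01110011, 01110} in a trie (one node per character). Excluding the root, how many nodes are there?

14

Trace insertions, counting only characters that open a new branch:
  "011101" → 6 new (0, 1, 1, 1, 0, 1)
  "0111110" → prefix "0111" already present; 3 new (1, 1, 0)
  "0111010" → prefix "011101" already present; 1 new (0)
  "0111000" → prefix "01110" already present; 2 new (0, 0)
  "01110011" → prefix "011100" already present; 2 new (1, 1)
  "01110" → prefix "01110" already present; 0 new (none)
Total nodes = 6 + 3 + 1 + 2 + 2 + 0 = 14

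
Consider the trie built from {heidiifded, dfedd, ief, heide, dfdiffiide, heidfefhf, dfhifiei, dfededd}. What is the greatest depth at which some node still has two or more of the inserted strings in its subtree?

The deepest shared node is where two words last agree before diverging.
"dfedd" and "dfededd" agree on "dfed" (4 characters) before diverging; nothing deeper is shared.
Longest shared-prefix length: 4

4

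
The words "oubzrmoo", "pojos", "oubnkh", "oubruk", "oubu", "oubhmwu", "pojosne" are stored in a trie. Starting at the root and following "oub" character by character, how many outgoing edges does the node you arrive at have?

Walk "oub" from the root, arriving at one node.
Distinct next characters after "oub": h, n, r, u, z.
That node has 5 child edges.

5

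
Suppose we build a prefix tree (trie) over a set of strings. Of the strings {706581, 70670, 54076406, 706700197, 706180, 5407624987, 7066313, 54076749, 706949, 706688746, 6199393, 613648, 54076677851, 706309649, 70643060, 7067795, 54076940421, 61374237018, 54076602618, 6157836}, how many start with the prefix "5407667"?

1

Traverse to the node for "5407667", then collect every word in that subtree.
Words under "5407667": 54076677851
Count: 1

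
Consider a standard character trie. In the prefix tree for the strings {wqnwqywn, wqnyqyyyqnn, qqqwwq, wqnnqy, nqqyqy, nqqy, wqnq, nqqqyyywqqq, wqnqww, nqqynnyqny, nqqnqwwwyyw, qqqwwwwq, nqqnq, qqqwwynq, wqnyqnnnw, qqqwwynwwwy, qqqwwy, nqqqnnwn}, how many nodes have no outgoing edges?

14

A leaf is a node with no children — equivalently, the end of a word that is not a proper prefix of any other stored word.
Those words: "nqqnqwwwyyw", "nqqqnnwn", "nqqqyyywqqq", "nqqynnyqny", "nqqyqy", "qqqwwq", "qqqwwwwq", "qqqwwynq", "qqqwwynwwwy", "wqnnqy", "wqnqww", "wqnwqywn", "wqnyqnnnw", "wqnyqyyyqnn"
Leaf count: 14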